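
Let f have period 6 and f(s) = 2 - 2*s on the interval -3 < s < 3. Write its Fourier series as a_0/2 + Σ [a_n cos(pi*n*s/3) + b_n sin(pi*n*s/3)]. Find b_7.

b_7 = 1/3 ∫_{-3}^{3} f(s) sin(7*pi*s/3) ds.
Integrating by parts (boundary term plus one more integral), an antiderivative of (2 - 2*s) sin(7*pi*s/3) is 6*s*cos(7*pi*s/3)/(7*pi) - 18*sin(7*pi*s/3)/(49*pi**2) - 6*cos(7*pi*s/3)/(7*pi); evaluating from -3 to 3: ∫_{-3}^{3} (2 - 2*s) sin(7*pi*s/3) ds = (-12/(7*pi)) - (24/(7*pi)) = -36/(7*pi).
Hence b_7 = (1/3)·(-36/(7*pi)) = -12/(7*pi).

-12/(7*pi)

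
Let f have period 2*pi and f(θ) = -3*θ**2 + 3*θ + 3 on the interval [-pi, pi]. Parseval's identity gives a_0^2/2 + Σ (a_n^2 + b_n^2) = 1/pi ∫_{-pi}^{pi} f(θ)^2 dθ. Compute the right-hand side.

-6*pi**2 + 18 + 18*pi**4/5

1/pi ∫_{-pi}^{pi} f(θ)^2 dθ = 1/pi · (6*pi*(-pi**2 + 3 + 3*pi**4/5)) = -6*pi**2 + 18 + 18*pi**4/5.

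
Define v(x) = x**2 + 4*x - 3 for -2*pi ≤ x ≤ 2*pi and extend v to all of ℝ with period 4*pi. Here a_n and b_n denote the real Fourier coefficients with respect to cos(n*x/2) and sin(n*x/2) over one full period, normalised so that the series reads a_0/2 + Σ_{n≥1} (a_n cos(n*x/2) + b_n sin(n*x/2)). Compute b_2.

b_2 = (1/(2*pi)) ∫_{-2*pi}^{2*pi} v(x) sin(x) dx.
Integrating by parts twice (tabular method), an antiderivative of (x**2 + 4*x - 3) sin(x) is -x**2*cos(x) + 2*x*sin(x) - 4*x*cos(x) + 4*sin(x) + 5*cos(x); evaluating from -2*pi to 2*pi: ∫_{-2*pi}^{2*pi} (x**2 + 4*x - 3) sin(x) dx = (-4*pi**2 - 8*pi + 5) - (-4*pi**2 + 5 + 8*pi) = -16*pi.
Hence b_2 = (1/(2*pi))·(-16*pi) = -8.

-8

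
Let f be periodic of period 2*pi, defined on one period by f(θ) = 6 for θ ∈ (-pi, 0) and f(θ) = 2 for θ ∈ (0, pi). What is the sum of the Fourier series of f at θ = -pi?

At θ = -pi the one-sided limits are f(-pi^-) = 2 and f(-pi^+) = 6.
By Dirichlet's theorem the series converges to their average, [(2) + (6)]/2 = 4.

4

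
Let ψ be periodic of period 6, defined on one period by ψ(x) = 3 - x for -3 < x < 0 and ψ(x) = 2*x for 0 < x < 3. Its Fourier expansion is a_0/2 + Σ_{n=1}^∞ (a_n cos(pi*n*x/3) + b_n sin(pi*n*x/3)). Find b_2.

b_2 = 1/3 ∫_{-3}^{3} ψ(x) sin(2*pi*x/3) dx.
Split the integral at the breakpoints.
Integrating by parts (boundary term plus one more integral), an antiderivative of (3 - x) sin(2*pi*x/3) is 3*x*cos(2*pi*x/3)/(2*pi) - 9*sin(2*pi*x/3)/(4*pi**2) - 9*cos(2*pi*x/3)/(2*pi); evaluating from -3 to 0: ∫_{-3}^{0} (3 - x) sin(2*pi*x/3) dx = (-9/(2*pi)) - (-9/pi) = 9/(2*pi).
Integrating by parts (boundary term plus one more integral), an antiderivative of (2*x) sin(2*pi*x/3) is -3*x*cos(2*pi*x/3)/pi + 9*sin(2*pi*x/3)/(2*pi**2); evaluating from 0 to 3: ∫_{0}^{3} (2*x) sin(2*pi*x/3) dx = (-9/pi) - (0) = -9/pi.
Summing the pieces and multiplying by (1/3) gives b_2 = -3/(2*pi).

-3/(2*pi)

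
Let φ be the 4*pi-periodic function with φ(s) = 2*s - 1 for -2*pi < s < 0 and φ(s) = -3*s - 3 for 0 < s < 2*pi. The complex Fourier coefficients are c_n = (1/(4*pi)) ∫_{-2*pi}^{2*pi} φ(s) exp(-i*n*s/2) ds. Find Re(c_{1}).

10/pi

Since φ is real-valued, Re(c_{1}) = (1/(4*pi)) ∫_{-2*pi}^{2*pi} φ(s) cos(s/2) ds = a_{1}/2.
Split the integral at the breakpoints.
Integrating by parts (boundary term plus one more integral), an antiderivative of (2*s - 1) cos(s/2) is 4*s*sin(s/2) - 2*sin(s/2) + 8*cos(s/2); evaluating from -2*pi to 0: ∫_{-2*pi}^{0} (2*s - 1) cos(s/2) ds = (8) - (-8) = 16.
Integrating by parts (boundary term plus one more integral), an antiderivative of (-3*s - 3) cos(s/2) is -6*s*sin(s/2) - 6*sin(s/2) - 12*cos(s/2); evaluating from 0 to 2*pi: ∫_{0}^{2*pi} (-3*s - 3) cos(s/2) ds = (12) - (-12) = 24.
So ∫_{-2*pi}^{2*pi} φ(s) cos(s/2) ds = 40.
Hence Re(c_{1}) = (1/(4*pi))·(40) = 10/pi.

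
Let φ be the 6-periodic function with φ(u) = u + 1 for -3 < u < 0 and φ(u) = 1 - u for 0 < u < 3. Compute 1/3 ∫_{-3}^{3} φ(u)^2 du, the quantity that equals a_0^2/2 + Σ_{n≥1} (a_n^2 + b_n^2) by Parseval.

2

1/3 ∫_{-3}^{3} φ(u)^2 du = 1/3 · (6) = 2.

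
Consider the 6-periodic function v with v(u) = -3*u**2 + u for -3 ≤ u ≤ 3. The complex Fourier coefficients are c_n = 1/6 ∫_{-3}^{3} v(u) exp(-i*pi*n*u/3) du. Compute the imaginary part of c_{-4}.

Since v is real-valued, Im(c_{-4}) = -1/6 ∫_{-3}^{3} v(u) sin(-4*pi*u/3) du = b_{4}/2.
Integrating by parts twice (tabular method), an antiderivative of (-3*u**2 + u) sin(-4*pi*u/3) is -9*u**2*cos(4*pi*u/3)/(4*pi) + 27*u*sin(4*pi*u/3)/(8*pi**2) + 3*u*cos(4*pi*u/3)/(4*pi) - 9*sin(4*pi*u/3)/(16*pi**2) + 81*cos(4*pi*u/3)/(32*pi**3); evaluating from -3 to 3: ∫_{-3}^{3} (-3*u**2 + u) sin(-4*pi*u/3) du = (-18/pi + 81/(32*pi**3)) - (9*(9 - 80*pi**2)/(32*pi**3)) = 9/(2*pi).
Hence Im(c_{-4}) = (-1/6)·(9/(2*pi)) = -3/(4*pi).

-3/(4*pi)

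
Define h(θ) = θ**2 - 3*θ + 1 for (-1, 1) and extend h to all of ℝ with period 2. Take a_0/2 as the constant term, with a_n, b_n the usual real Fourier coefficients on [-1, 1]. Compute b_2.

b_2 = ∫_{-1}^{1} h(θ) sin(2*pi*θ) dθ.
Integrating by parts twice (tabular method), an antiderivative of (θ**2 - 3*θ + 1) sin(2*pi*θ) is -θ**2*cos(2*pi*θ)/(2*pi) + θ*sin(2*pi*θ)/(2*pi**2) + 3*θ*cos(2*pi*θ)/(2*pi) - 3*sin(2*pi*θ)/(4*pi**2) - cos(2*pi*θ)/(2*pi) + cos(2*pi*θ)/(4*pi**3); evaluating from -1 to 1: ∫_{-1}^{1} (θ**2 - 3*θ + 1) sin(2*pi*θ) dθ = ((1 + 2*pi**2)/(4*pi**3)) - ((1 - 10*pi**2)/(4*pi**3)) = 3/pi.
Hence b_2 = 3/pi.

3/pi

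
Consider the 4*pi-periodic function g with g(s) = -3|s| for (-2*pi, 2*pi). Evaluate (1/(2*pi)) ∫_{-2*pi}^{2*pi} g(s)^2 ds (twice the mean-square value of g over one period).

(1/(2*pi)) ∫_{-2*pi}^{2*pi} g(s)^2 ds = (1/(2*pi)) · (48*pi**3) = 24*pi**2.

24*pi**2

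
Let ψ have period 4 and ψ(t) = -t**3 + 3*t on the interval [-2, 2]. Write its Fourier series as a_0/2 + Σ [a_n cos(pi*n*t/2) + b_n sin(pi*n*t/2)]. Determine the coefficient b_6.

2*(-2 + 3*pi**2)/(9*pi**3)

b_6 = 1/2 ∫_{-2}^{2} ψ(t) sin(3*pi*t) dt.
ψ is odd and sin(3*pi*t) is odd, so the integrand is even and b_6 = ∫_0^{2} ψ(t) sin(3*pi*t) dt.
Integrating by parts three times (tabular method), an antiderivative of (-t**3 + 3*t) sin(3*pi*t) is t**3*cos(3*pi*t)/(3*pi) - t**2*sin(3*pi*t)/(3*pi**2) - t*cos(3*pi*t)/pi - 2*t*cos(3*pi*t)/(9*pi**3) + 2*sin(3*pi*t)/(27*pi**4) + sin(3*pi*t)/(3*pi**2); evaluating from 0 to 2: ∫_{0}^{2} (-t**3 + 3*t) sin(3*pi*t) dt = (2*(-2 + 3*pi**2)/(9*pi**3)) - (0) = 2*(-2 + 3*pi**2)/(9*pi**3).
Hence b_6 = 2*(-2 + 3*pi**2)/(9*pi**3).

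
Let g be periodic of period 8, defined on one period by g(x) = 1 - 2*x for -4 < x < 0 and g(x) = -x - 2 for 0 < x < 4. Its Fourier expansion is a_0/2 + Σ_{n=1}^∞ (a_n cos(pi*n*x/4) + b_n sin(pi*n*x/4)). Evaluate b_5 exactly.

-18/(5*pi)

b_5 = 1/4 ∫_{-4}^{4} g(x) sin(5*pi*x/4) dx.
Split the integral at the breakpoints.
Integrating by parts (boundary term plus one more integral), an antiderivative of (1 - 2*x) sin(5*pi*x/4) is 8*x*cos(5*pi*x/4)/(5*pi) - 32*sin(5*pi*x/4)/(25*pi**2) - 4*cos(5*pi*x/4)/(5*pi); evaluating from -4 to 0: ∫_{-4}^{0} (1 - 2*x) sin(5*pi*x/4) dx = (-4/(5*pi)) - (36/(5*pi)) = -8/pi.
Integrating by parts (boundary term plus one more integral), an antiderivative of (-x - 2) sin(5*pi*x/4) is 4*x*cos(5*pi*x/4)/(5*pi) - 16*sin(5*pi*x/4)/(25*pi**2) + 8*cos(5*pi*x/4)/(5*pi); evaluating from 0 to 4: ∫_{0}^{4} (-x - 2) sin(5*pi*x/4) dx = (-24/(5*pi)) - (8/(5*pi)) = -32/(5*pi).
Summing the pieces and multiplying by (1/4) gives b_5 = -18/(5*pi).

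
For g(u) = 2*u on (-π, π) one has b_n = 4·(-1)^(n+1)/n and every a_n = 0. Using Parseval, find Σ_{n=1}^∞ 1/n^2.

pi**2/6

Parseval: Σ b_n^2 = (1/π) ∫_{-π}^{π} g(u)^2 du = 8*pi**2/3.
Σ b_n^2 = Σ 16/n^2, so Σ 1/n^2 = (8*pi**2/3)/16 = pi**2/6.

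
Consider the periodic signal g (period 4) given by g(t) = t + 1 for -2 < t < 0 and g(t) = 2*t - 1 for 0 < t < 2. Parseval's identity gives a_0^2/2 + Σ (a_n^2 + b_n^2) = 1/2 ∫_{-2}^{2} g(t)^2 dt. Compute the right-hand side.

1/2 ∫_{-2}^{2} g(t)^2 dt = 1/2 · (16/3) = 8/3.

8/3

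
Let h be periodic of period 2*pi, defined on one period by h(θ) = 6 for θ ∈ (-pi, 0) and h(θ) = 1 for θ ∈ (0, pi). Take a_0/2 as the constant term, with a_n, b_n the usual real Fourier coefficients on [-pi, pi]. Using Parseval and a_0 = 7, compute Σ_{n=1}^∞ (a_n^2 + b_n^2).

Parseval: a_0^2/2 + Σ_{n≥1} (a_n^2+b_n^2) = 1/pi ∫_{-pi}^{pi} h(θ)^2 dθ = 37.
Subtract a_0^2/2 = 49/2: Σ (a_n^2+b_n^2) = 25/2.

25/2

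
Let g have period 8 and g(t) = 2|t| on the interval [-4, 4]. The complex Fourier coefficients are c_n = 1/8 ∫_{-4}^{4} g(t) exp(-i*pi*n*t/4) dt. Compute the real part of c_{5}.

Since g is real-valued, Re(c_{5}) = 1/8 ∫_{-4}^{4} g(t) cos(5*pi*t/4) dt = a_{5}/2.
g is even and cos(5*pi*t/4) is even, so the integrand is even: ∫_{-4}^{4} g(t) cos(5*pi*t/4) dt = 2∫_0^{4} g(t) cos(5*pi*t/4) dt.
Integrating by parts (boundary term plus one more integral), an antiderivative of (2*t) cos(5*pi*t/4) is 8*t*sin(5*pi*t/4)/(5*pi) + 32*cos(5*pi*t/4)/(25*pi**2); evaluating from 0 to 4: ∫_{0}^{4} (2*t) cos(5*pi*t/4) dt = (-32/(25*pi**2)) - (32/(25*pi**2)) = -64/(25*pi**2).
So ∫_{-4}^{4} g(t) cos(5*pi*t/4) dt = -128/(25*pi**2).
Hence Re(c_{5}) = (1/8)·(-128/(25*pi**2)) = -16/(25*pi**2).

-16/(25*pi**2)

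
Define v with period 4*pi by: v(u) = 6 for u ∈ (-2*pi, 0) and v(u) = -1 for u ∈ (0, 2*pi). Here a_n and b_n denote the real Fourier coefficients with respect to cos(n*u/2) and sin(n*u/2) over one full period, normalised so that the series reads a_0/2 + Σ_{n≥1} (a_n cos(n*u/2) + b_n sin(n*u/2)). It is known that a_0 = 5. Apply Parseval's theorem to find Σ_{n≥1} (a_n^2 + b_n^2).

Parseval: a_0^2/2 + Σ_{n≥1} (a_n^2+b_n^2) = (1/(2*pi)) ∫_{-2*pi}^{2*pi} v(u)^2 du = 37.
Subtract a_0^2/2 = 25/2: Σ (a_n^2+b_n^2) = 49/2.

49/2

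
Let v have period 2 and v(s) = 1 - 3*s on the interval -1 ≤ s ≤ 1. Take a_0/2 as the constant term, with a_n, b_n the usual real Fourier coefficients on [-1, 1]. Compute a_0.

2

a_0 = ∫_{-1}^{1} v(s) ds = 2.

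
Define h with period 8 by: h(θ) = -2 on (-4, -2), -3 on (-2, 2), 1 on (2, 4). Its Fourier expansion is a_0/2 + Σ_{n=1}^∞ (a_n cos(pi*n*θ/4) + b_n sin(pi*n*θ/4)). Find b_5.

b_5 = 1/4 ∫_{-4}^{4} h(θ) sin(5*pi*θ/4) dθ.
Split the integral at the breakpoints.
Directly, an antiderivative of (-2) sin(5*pi*θ/4) is 8*cos(5*pi*θ/4)/(5*pi); evaluating from -4 to -2: ∫_{-4}^{-2} (-2) sin(5*pi*θ/4) dθ = (0) - (-8/(5*pi)) = 8/(5*pi).
Directly, an antiderivative of (-3) sin(5*pi*θ/4) is 12*cos(5*pi*θ/4)/(5*pi); evaluating from -2 to 2: ∫_{-2}^{2} (-3) sin(5*pi*θ/4) dθ = (0) - (0) = 0.
Directly, an antiderivative of (1) sin(5*pi*θ/4) is -4*cos(5*pi*θ/4)/(5*pi); evaluating from 2 to 4: ∫_{2}^{4} (1) sin(5*pi*θ/4) dθ = (4/(5*pi)) - (0) = 4/(5*pi).
Summing the pieces and multiplying by (1/4) gives b_5 = 3/(5*pi).

3/(5*pi)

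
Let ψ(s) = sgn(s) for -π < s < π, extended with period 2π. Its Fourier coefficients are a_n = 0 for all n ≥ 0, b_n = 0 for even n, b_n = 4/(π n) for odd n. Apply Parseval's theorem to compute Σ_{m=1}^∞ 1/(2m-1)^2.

pi**2/8

Parseval: Σ b_n^2 = (1/π) ∫_{-π}^{π} ψ(s)^2 ds = 2.
Only odd n contribute, with b_n^2 = 16/(π^2 n^2), so Σ_{m≥1} 1/(2m-1)^2 = π^2·(2)/16 = pi**2/8.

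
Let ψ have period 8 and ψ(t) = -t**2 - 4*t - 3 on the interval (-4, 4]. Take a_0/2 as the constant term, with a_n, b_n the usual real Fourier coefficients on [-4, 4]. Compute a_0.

-50/3

a_0 = 1/4 ∫_{-4}^{4} ψ(t) dt = 1/4 · (-200/3) = -50/3.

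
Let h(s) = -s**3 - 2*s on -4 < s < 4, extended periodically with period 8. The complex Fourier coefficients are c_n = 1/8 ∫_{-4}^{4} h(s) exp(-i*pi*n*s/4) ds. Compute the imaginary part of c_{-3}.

-24/pi + 128/(9*pi**3)

Since h is real-valued, Im(c_{-3}) = -1/8 ∫_{-4}^{4} h(s) sin(-3*pi*s/4) ds = b_{3}/2.
h is odd and sin(-3*pi*s/4) is odd, so the integrand is even: ∫_{-4}^{4} h(s) sin(-3*pi*s/4) ds = 2∫_0^{4} h(s) sin(-3*pi*s/4) ds.
Integrating by parts three times (tabular method), an antiderivative of (-s**3 - 2*s) sin(-3*pi*s/4) is -4*s**3*cos(3*pi*s/4)/(3*pi) + 16*s**2*sin(3*pi*s/4)/(3*pi**2) - 8*s*cos(3*pi*s/4)/(3*pi) + 128*s*cos(3*pi*s/4)/(9*pi**3) - 512*sin(3*pi*s/4)/(27*pi**4) + 32*sin(3*pi*s/4)/(9*pi**2); evaluating from 0 to 4: ∫_{0}^{4} (-s**3 - 2*s) sin(-3*pi*s/4) ds = (-512/(9*pi**3) + 96/pi) - (0) = -512/(9*pi**3) + 96/pi.
So ∫_{-4}^{4} h(s) sin(-3*pi*s/4) ds = -1024/(9*pi**3) + 192/pi.
Hence Im(c_{-3}) = (-1/8)·(-1024/(9*pi**3) + 192/pi) = -24/pi + 128/(9*pi**3).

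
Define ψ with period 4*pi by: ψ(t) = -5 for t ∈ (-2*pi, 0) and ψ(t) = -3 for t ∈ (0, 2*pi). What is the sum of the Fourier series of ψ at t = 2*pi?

At t = 2*pi the one-sided limits are ψ(2*pi^-) = -3 and ψ(2*pi^+) = -5.
By Dirichlet's theorem the series converges to their average, [(-3) + (-5)]/2 = -4.

-4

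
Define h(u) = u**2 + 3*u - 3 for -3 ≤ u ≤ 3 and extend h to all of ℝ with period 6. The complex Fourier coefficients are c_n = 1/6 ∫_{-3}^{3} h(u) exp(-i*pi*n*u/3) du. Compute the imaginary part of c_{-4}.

Since h is real-valued, Im(c_{-4}) = -1/6 ∫_{-3}^{3} h(u) sin(-4*pi*u/3) du = b_{4}/2.
Integrating by parts twice (tabular method), an antiderivative of (u**2 + 3*u - 3) sin(-4*pi*u/3) is 3*u**2*cos(4*pi*u/3)/(4*pi) - 9*u*sin(4*pi*u/3)/(8*pi**2) + 9*u*cos(4*pi*u/3)/(4*pi) - 27*sin(4*pi*u/3)/(16*pi**2) - 9*cos(4*pi*u/3)/(4*pi) - 27*cos(4*pi*u/3)/(32*pi**3); evaluating from -3 to 3: ∫_{-3}^{3} (u**2 + 3*u - 3) sin(-4*pi*u/3) du = (9*(-3 + 40*pi**2)/(32*pi**3)) - (9*(-8*pi**2 - 3)/(32*pi**3)) = 27/(2*pi).
Hence Im(c_{-4}) = (-1/6)·(27/(2*pi)) = -9/(4*pi).

-9/(4*pi)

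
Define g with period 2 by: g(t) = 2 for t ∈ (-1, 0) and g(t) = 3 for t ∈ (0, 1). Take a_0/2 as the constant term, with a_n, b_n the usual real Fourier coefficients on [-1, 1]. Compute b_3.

b_3 = ∫_{-1}^{1} g(t) sin(3*pi*t) dt.
Split the integral at the breakpoints.
Directly, an antiderivative of (2) sin(3*pi*t) is -2*cos(3*pi*t)/(3*pi); evaluating from -1 to 0: ∫_{-1}^{0} (2) sin(3*pi*t) dt = (-2/(3*pi)) - (2/(3*pi)) = -4/(3*pi).
Directly, an antiderivative of (3) sin(3*pi*t) is -cos(3*pi*t)/pi; evaluating from 0 to 1: ∫_{0}^{1} (3) sin(3*pi*t) dt = (1/pi) - (-1/pi) = 2/pi.
Summing the pieces gives b_3 = 2/(3*pi).

2/(3*pi)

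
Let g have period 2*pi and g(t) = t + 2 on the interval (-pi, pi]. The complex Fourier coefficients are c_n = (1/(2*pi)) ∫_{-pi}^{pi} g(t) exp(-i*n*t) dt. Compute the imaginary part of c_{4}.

Since g is real-valued, Im(c_{4}) = -(1/(2*pi)) ∫_{-pi}^{pi} g(t) sin(4*t) dt = -b_{4}/2.
Integrating by parts (boundary term plus one more integral), an antiderivative of (t + 2) sin(4*t) is -t*cos(4*t)/4 + sin(4*t)/16 - cos(4*t)/2; evaluating from -pi to pi: ∫_{-pi}^{pi} (t + 2) sin(4*t) dt = (-pi/4 - 1/2) - (-1/2 + pi/4) = -pi/2.
Hence Im(c_{4}) = (-1/(2*pi))·(-pi/2) = 1/4.

1/4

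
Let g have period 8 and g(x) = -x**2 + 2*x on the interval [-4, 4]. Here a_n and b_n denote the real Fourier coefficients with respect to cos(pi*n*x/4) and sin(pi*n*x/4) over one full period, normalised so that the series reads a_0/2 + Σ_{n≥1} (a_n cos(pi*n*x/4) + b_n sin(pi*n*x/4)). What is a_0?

a_0 = 1/4 ∫_{-4}^{4} g(x) dx = 1/4 · (-128/3) = -32/3.

-32/3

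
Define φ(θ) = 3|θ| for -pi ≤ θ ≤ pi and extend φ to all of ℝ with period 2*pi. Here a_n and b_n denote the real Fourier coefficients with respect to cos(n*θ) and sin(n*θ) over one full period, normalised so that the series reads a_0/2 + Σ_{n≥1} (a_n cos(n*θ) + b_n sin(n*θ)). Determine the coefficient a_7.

a_7 = 1/pi ∫_{-pi}^{pi} φ(θ) cos(7*θ) dθ.
φ is even and cos(7*θ) is even, so the integrand is even and a_7 = 2/pi ∫_0^{pi} φ(θ) cos(7*θ) dθ.
Integrating by parts (boundary term plus one more integral), an antiderivative of (3*θ) cos(7*θ) is 3*θ*sin(7*θ)/7 + 3*cos(7*θ)/49; evaluating from 0 to pi: ∫_{0}^{pi} (3*θ) cos(7*θ) dθ = (-3/49) - (3/49) = -6/49.
Hence a_7 = (2/pi)·(-6/49) = -12/(49*pi).

-12/(49*pi)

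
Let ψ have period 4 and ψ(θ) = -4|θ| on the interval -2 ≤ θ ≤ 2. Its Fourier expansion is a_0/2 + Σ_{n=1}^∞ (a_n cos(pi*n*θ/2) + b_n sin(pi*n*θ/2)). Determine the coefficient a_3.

32/(9*pi**2)

a_3 = 1/2 ∫_{-2}^{2} ψ(θ) cos(3*pi*θ/2) dθ.
ψ is even and cos(3*pi*θ/2) is even, so the integrand is even and a_3 = ∫_0^{2} ψ(θ) cos(3*pi*θ/2) dθ.
Integrating by parts (boundary term plus one more integral), an antiderivative of (-4*θ) cos(3*pi*θ/2) is -8*θ*sin(3*pi*θ/2)/(3*pi) - 16*cos(3*pi*θ/2)/(9*pi**2); evaluating from 0 to 2: ∫_{0}^{2} (-4*θ) cos(3*pi*θ/2) dθ = (16/(9*pi**2)) - (-16/(9*pi**2)) = 32/(9*pi**2).
Hence a_3 = 32/(9*pi**2).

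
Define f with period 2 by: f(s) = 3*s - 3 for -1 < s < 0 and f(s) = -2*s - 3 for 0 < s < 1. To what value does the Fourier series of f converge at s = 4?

s = 4 differs from s = 0 by 2 full period(s), and the series is 2-periodic.
f is continuous at s = 0 with value -3, so the series converges to -3 there.

-3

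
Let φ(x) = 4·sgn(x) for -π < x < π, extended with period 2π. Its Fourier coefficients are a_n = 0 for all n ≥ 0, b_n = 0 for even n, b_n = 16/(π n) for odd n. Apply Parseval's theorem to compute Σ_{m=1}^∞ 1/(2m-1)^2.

pi**2/8

Parseval: Σ b_n^2 = (1/π) ∫_{-π}^{π} φ(x)^2 dx = 32.
Only odd n contribute, with b_n^2 = 256/(π^2 n^2), so Σ_{m≥1} 1/(2m-1)^2 = π^2·(32)/256 = pi**2/8.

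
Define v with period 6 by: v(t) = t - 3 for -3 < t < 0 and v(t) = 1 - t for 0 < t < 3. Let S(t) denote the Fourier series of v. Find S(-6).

-1

t = -6 differs from t = 0 by -1 full period(s), and the series is 6-periodic.
At t = 0 the one-sided limits are v(0^-) = -3 and v(0^+) = 1.
By Dirichlet's theorem the series converges to their average, [(-3) + (1)]/2 = -1.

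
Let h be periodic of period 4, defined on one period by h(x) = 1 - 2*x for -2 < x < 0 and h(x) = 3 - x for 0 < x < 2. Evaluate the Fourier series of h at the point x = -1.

3

h is continuous at x = -1 with value 3, so the series converges to 3 there.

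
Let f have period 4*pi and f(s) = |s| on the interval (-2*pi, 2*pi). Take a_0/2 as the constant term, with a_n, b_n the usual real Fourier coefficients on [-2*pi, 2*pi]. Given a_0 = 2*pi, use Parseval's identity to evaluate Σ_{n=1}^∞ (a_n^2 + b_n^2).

Parseval: a_0^2/2 + Σ_{n≥1} (a_n^2+b_n^2) = (1/(2*pi)) ∫_{-2*pi}^{2*pi} f(s)^2 ds = 8*pi**2/3.
Subtract a_0^2/2 = 2*pi**2: Σ (a_n^2+b_n^2) = 2*pi**2/3.

2*pi**2/3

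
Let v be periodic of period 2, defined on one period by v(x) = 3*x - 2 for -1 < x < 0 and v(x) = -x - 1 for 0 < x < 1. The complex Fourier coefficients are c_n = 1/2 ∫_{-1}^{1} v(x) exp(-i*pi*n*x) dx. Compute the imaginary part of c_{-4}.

Since v is real-valued, Im(c_{-4}) = -1/2 ∫_{-1}^{1} v(x) sin(-4*pi*x) dx = b_{4}/2.
Split the integral at the breakpoints.
Integrating by parts (boundary term plus one more integral), an antiderivative of (3*x - 2) sin(-4*pi*x) is 3*x*cos(4*pi*x)/(4*pi) - 3*sin(4*pi*x)/(16*pi**2) - cos(4*pi*x)/(2*pi); evaluating from -1 to 0: ∫_{-1}^{0} (3*x - 2) sin(-4*pi*x) dx = (-1/(2*pi)) - (-5/(4*pi)) = 3/(4*pi).
Integrating by parts (boundary term plus one more integral), an antiderivative of (-x - 1) sin(-4*pi*x) is -x*cos(4*pi*x)/(4*pi) + sin(4*pi*x)/(16*pi**2) - cos(4*pi*x)/(4*pi); evaluating from 0 to 1: ∫_{0}^{1} (-x - 1) sin(-4*pi*x) dx = (-1/(2*pi)) - (-1/(4*pi)) = -1/(4*pi).
So ∫_{-1}^{1} v(x) sin(-4*pi*x) dx = 1/(2*pi).
Hence Im(c_{-4}) = (-1/2)·(1/(2*pi)) = -1/(4*pi).

-1/(4*pi)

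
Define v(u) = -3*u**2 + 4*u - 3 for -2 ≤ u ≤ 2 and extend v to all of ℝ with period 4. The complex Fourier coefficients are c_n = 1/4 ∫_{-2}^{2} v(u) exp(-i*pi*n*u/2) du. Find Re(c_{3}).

Since v is real-valued, Re(c_{3}) = 1/4 ∫_{-2}^{2} v(u) cos(3*pi*u/2) du = a_{3}/2.
Integrating by parts twice (tabular method), an antiderivative of (-3*u**2 + 4*u - 3) cos(3*pi*u/2) is -2*u**2*sin(3*pi*u/2)/pi + 8*u*sin(3*pi*u/2)/(3*pi) - 8*u*cos(3*pi*u/2)/(3*pi**2) - 2*sin(3*pi*u/2)/pi + 16*sin(3*pi*u/2)/(9*pi**3) + 16*cos(3*pi*u/2)/(9*pi**2); evaluating from -2 to 2: ∫_{-2}^{2} (-3*u**2 + 4*u - 3) cos(3*pi*u/2) du = (32/(9*pi**2)) - (-64/(9*pi**2)) = 32/(3*pi**2).
Hence Re(c_{3}) = (1/4)·(32/(3*pi**2)) = 8/(3*pi**2).

8/(3*pi**2)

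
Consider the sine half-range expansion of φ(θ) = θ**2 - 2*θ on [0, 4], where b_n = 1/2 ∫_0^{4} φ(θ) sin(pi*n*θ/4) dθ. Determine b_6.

b_6 = 1/2 ∫_0^{4} (θ**2 - 2*θ) sin(3*pi*θ/2) dθ.
Integrating by parts twice (tabular method), an antiderivative of (θ**2 - 2*θ) sin(3*pi*θ/2) is -2*θ**2*cos(3*pi*θ/2)/(3*pi) + 8*θ*sin(3*pi*θ/2)/(9*pi**2) + 4*θ*cos(3*pi*θ/2)/(3*pi) - 8*sin(3*pi*θ/2)/(9*pi**2) + 16*cos(3*pi*θ/2)/(27*pi**3); evaluating from 0 to 4: ∫_{0}^{4} (θ**2 - 2*θ) sin(3*pi*θ/2) dθ = (16*(1 - 9*pi**2)/(27*pi**3)) - (16/(27*pi**3)) = -16/(3*pi).
Hence b_6 = (1/2)·(-16/(3*pi)) = -8/(3*pi).

-8/(3*pi)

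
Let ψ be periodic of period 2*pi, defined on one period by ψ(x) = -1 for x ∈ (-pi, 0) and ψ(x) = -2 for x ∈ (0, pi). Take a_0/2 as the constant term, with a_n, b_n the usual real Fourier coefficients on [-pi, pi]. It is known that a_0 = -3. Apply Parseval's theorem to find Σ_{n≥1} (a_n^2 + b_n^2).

Parseval: a_0^2/2 + Σ_{n≥1} (a_n^2+b_n^2) = 1/pi ∫_{-pi}^{pi} ψ(x)^2 dx = 5.
Subtract a_0^2/2 = 9/2: Σ (a_n^2+b_n^2) = 1/2.

1/2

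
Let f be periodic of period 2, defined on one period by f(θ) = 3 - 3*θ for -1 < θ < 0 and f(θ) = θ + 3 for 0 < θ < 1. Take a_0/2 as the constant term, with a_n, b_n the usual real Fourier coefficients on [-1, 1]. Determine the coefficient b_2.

b_2 = ∫_{-1}^{1} f(θ) sin(2*pi*θ) dθ.
Split the integral at the breakpoints.
Integrating by parts (boundary term plus one more integral), an antiderivative of (3 - 3*θ) sin(2*pi*θ) is 3*θ*cos(2*pi*θ)/(2*pi) - 3*sin(2*pi*θ)/(4*pi**2) - 3*cos(2*pi*θ)/(2*pi); evaluating from -1 to 0: ∫_{-1}^{0} (3 - 3*θ) sin(2*pi*θ) dθ = (-3/(2*pi)) - (-3/pi) = 3/(2*pi).
Integrating by parts (boundary term plus one more integral), an antiderivative of (θ + 3) sin(2*pi*θ) is -θ*cos(2*pi*θ)/(2*pi) + sin(2*pi*θ)/(4*pi**2) - 3*cos(2*pi*θ)/(2*pi); evaluating from 0 to 1: ∫_{0}^{1} (θ + 3) sin(2*pi*θ) dθ = (-2/pi) - (-3/(2*pi)) = -1/(2*pi).
Summing the pieces gives b_2 = 1/pi.

1/pi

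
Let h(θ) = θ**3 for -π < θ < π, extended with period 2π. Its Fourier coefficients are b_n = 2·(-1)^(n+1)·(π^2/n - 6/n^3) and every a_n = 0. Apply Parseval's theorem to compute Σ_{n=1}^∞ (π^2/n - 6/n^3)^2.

Parseval: Σ b_n^2 = (1/π) ∫_{-π}^{π} h(θ)^2 dθ = 2*pi**6/7.
b_n^2 = 4·(π^2/n - 6/n^3)^2, so the sum equals (2*pi**6/7)/4 = pi**6/14.

pi**6/14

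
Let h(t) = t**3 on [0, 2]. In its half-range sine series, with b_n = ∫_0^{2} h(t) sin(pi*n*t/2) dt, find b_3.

16*(-2 + 3*pi**2)/(9*pi**3)

b_3 = ∫_0^{2} (t**3) sin(3*pi*t/2) dt.
Integrating by parts three times (tabular method), an antiderivative of (t**3) sin(3*pi*t/2) is -2*t**3*cos(3*pi*t/2)/(3*pi) + 4*t**2*sin(3*pi*t/2)/(3*pi**2) + 16*t*cos(3*pi*t/2)/(9*pi**3) - 32*sin(3*pi*t/2)/(27*pi**4); evaluating from 0 to 2: ∫_{0}^{2} (t**3) sin(3*pi*t/2) dt = (16*(-2 + 3*pi**2)/(9*pi**3)) - (0) = 16*(-2 + 3*pi**2)/(9*pi**3).
Hence b_3 = 16*(-2 + 3*pi**2)/(9*pi**3).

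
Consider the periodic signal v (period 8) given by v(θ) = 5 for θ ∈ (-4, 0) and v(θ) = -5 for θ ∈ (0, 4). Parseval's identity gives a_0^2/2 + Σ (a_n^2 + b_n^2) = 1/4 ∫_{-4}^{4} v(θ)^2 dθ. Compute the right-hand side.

1/4 ∫_{-4}^{4} v(θ)^2 dθ = 1/4 · (200) = 50.

50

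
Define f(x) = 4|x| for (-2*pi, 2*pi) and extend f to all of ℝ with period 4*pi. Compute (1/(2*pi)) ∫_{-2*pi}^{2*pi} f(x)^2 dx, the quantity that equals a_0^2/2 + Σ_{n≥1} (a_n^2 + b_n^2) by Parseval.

(1/(2*pi)) ∫_{-2*pi}^{2*pi} f(x)^2 dx = (1/(2*pi)) · (256*pi**3/3) = 128*pi**2/3.

128*pi**2/3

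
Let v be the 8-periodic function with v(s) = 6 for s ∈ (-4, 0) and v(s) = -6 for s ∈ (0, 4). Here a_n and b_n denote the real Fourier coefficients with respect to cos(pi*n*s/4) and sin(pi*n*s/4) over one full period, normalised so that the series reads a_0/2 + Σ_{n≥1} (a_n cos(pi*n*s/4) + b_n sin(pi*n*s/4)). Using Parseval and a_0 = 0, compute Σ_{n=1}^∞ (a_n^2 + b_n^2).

Parseval: a_0^2/2 + Σ_{n≥1} (a_n^2+b_n^2) = 1/4 ∫_{-4}^{4} v(s)^2 ds = 72.
Subtract a_0^2/2 = 0: Σ (a_n^2+b_n^2) = 72.

72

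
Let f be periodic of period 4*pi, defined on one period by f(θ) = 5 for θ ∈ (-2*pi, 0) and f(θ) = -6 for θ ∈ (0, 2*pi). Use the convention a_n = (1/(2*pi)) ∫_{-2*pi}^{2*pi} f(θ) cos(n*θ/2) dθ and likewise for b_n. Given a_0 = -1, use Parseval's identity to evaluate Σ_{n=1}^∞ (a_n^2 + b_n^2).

121/2

Parseval: a_0^2/2 + Σ_{n≥1} (a_n^2+b_n^2) = (1/(2*pi)) ∫_{-2*pi}^{2*pi} f(θ)^2 dθ = 61.
Subtract a_0^2/2 = 1/2: Σ (a_n^2+b_n^2) = 121/2.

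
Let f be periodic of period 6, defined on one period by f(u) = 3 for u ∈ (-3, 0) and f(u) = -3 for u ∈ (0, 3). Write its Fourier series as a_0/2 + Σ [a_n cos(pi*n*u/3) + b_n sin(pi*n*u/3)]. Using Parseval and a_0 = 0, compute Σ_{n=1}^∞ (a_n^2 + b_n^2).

Parseval: a_0^2/2 + Σ_{n≥1} (a_n^2+b_n^2) = 1/3 ∫_{-3}^{3} f(u)^2 du = 18.
Subtract a_0^2/2 = 0: Σ (a_n^2+b_n^2) = 18.

18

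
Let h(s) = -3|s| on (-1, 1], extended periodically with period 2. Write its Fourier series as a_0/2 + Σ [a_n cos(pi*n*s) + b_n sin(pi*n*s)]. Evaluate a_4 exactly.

0

a_4 = ∫_{-1}^{1} h(s) cos(4*pi*s) ds.
h is even and cos(4*pi*s) is even, so the integrand is even and a_4 = 2 ∫_0^{1} h(s) cos(4*pi*s) ds.
Integrating by parts (boundary term plus one more integral), an antiderivative of (-3*s) cos(4*pi*s) is -3*s*sin(4*pi*s)/(4*pi) - 3*cos(4*pi*s)/(16*pi**2); evaluating from 0 to 1: ∫_{0}^{1} (-3*s) cos(4*pi*s) ds = (-3/(16*pi**2)) - (-3/(16*pi**2)) = 0.
Hence a_4 = 2·(0) = 0.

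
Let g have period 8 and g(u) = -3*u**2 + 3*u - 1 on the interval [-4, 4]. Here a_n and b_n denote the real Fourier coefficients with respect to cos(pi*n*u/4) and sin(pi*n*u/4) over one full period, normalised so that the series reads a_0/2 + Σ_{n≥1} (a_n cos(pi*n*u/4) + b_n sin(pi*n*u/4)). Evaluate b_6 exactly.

b_6 = 1/4 ∫_{-4}^{4} g(u) sin(3*pi*u/2) du.
Integrating by parts twice (tabular method), an antiderivative of (-3*u**2 + 3*u - 1) sin(3*pi*u/2) is 2*u**2*cos(3*pi*u/2)/pi - 8*u*sin(3*pi*u/2)/(3*pi**2) - 2*u*cos(3*pi*u/2)/pi + 4*sin(3*pi*u/2)/(3*pi**2) - 16*cos(3*pi*u/2)/(9*pi**3) + 2*cos(3*pi*u/2)/(3*pi); evaluating from -4 to 4: ∫_{-4}^{4} (-3*u**2 + 3*u - 1) sin(3*pi*u/2) du = (2*(-8 + 111*pi**2)/(9*pi**3)) - (2*(-8 + 183*pi**2)/(9*pi**3)) = -16/pi.
Hence b_6 = (1/4)·(-16/pi) = -4/pi.

-4/pi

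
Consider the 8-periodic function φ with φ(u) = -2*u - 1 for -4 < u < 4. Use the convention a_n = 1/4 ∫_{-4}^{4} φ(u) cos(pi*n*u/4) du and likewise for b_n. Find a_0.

-2

a_0 = 1/4 ∫_{-4}^{4} φ(u) du = 1/4 · (-8) = -2.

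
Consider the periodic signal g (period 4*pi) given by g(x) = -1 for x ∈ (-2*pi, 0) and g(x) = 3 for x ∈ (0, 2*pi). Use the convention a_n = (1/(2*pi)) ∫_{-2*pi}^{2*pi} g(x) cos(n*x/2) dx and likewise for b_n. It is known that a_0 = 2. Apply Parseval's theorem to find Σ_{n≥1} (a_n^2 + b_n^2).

Parseval: a_0^2/2 + Σ_{n≥1} (a_n^2+b_n^2) = (1/(2*pi)) ∫_{-2*pi}^{2*pi} g(x)^2 dx = 10.
Subtract a_0^2/2 = 2: Σ (a_n^2+b_n^2) = 8.

8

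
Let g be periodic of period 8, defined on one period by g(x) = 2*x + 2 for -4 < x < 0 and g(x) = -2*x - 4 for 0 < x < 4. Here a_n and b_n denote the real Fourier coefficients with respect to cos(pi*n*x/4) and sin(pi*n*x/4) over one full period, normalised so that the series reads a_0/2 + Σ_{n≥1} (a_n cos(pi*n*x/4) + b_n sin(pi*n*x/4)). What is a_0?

a_0 = 1/4 ∫_{-4}^{4} g(x) dx = 1/4 · (-40) = -10.

-10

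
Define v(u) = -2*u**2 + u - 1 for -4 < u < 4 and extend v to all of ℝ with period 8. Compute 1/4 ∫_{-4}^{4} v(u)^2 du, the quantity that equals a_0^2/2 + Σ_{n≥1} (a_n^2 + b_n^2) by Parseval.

1/4 ∫_{-4}^{4} v(u)^2 du = 1/4 · (27896/15) = 6974/15.

6974/15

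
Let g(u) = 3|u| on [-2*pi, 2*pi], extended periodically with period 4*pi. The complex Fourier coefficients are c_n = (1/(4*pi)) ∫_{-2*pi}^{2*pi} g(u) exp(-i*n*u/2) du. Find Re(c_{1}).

Since g is real-valued, Re(c_{1}) = (1/(4*pi)) ∫_{-2*pi}^{2*pi} g(u) cos(u/2) du = a_{1}/2.
g is even and cos(u/2) is even, so the integrand is even: ∫_{-2*pi}^{2*pi} g(u) cos(u/2) du = 2∫_0^{2*pi} g(u) cos(u/2) du.
Integrating by parts (boundary term plus one more integral), an antiderivative of (3*u) cos(u/2) is 6*u*sin(u/2) + 12*cos(u/2); evaluating from 0 to 2*pi: ∫_{0}^{2*pi} (3*u) cos(u/2) du = (-12) - (12) = -24.
So ∫_{-2*pi}^{2*pi} g(u) cos(u/2) du = -48.
Hence Re(c_{1}) = (1/(4*pi))·(-48) = -12/pi.

-12/pi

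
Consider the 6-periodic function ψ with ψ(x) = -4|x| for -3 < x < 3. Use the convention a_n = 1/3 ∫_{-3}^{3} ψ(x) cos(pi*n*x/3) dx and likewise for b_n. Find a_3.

16/(3*pi**2)

a_3 = 1/3 ∫_{-3}^{3} ψ(x) cos(pi*x) dx.
ψ is even and cos(pi*x) is even, so the integrand is even and a_3 = 2/3 ∫_0^{3} ψ(x) cos(pi*x) dx.
Integrating by parts (boundary term plus one more integral), an antiderivative of (-4*x) cos(pi*x) is -4*x*sin(pi*x)/pi - 4*cos(pi*x)/pi**2; evaluating from 0 to 3: ∫_{0}^{3} (-4*x) cos(pi*x) dx = (4/pi**2) - (-4/pi**2) = 8/pi**2.
Hence a_3 = (2/3)·(8/pi**2) = 16/(3*pi**2).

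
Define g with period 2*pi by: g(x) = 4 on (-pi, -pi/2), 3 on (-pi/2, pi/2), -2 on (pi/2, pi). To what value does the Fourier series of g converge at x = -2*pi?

x = -2*pi differs from x = 0 by -1 full period(s), and the series is 2*pi-periodic.
g is continuous at x = 0 with value 3, so the series converges to 3 there.

3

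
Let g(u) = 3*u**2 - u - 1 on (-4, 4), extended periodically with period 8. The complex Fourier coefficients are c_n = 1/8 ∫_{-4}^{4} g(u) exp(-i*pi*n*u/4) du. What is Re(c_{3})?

Since g is real-valued, Re(c_{3}) = 1/8 ∫_{-4}^{4} g(u) cos(3*pi*u/4) du = a_{3}/2.
Integrating by parts twice (tabular method), an antiderivative of (3*u**2 - u - 1) cos(3*pi*u/4) is 4*u**2*sin(3*pi*u/4)/pi - 4*u*sin(3*pi*u/4)/(3*pi) + 32*u*cos(3*pi*u/4)/(3*pi**2) - 128*sin(3*pi*u/4)/(9*pi**3) - 4*sin(3*pi*u/4)/(3*pi) - 16*cos(3*pi*u/4)/(9*pi**2); evaluating from -4 to 4: ∫_{-4}^{4} (3*u**2 - u - 1) cos(3*pi*u/4) du = (-368/(9*pi**2)) - (400/(9*pi**2)) = -256/(3*pi**2).
Hence Re(c_{3}) = (1/8)·(-256/(3*pi**2)) = -32/(3*pi**2).

-32/(3*pi**2)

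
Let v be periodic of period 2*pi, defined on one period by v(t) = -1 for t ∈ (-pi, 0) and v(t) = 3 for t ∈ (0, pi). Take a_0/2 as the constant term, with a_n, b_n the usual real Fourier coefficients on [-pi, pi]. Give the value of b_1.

8/pi

b_1 = 1/pi ∫_{-pi}^{pi} v(t) sin(t) dt.
Split the integral at the breakpoints.
Directly, an antiderivative of (-1) sin(t) is cos(t); evaluating from -pi to 0: ∫_{-pi}^{0} (-1) sin(t) dt = (1) - (-1) = 2.
Directly, an antiderivative of (3) sin(t) is -3*cos(t); evaluating from 0 to pi: ∫_{0}^{pi} (3) sin(t) dt = (3) - (-3) = 6.
Summing the pieces and multiplying by (1/pi) gives b_1 = 8/pi.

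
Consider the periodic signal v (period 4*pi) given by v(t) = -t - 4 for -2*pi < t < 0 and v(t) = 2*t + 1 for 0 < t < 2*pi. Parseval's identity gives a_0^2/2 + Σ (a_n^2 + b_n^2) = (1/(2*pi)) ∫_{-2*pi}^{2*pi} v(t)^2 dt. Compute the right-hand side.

-4*pi + 17 + 20*pi**2/3

(1/(2*pi)) ∫_{-2*pi}^{2*pi} v(t)^2 dt = (1/(2*pi)) · (2*pi*(-12*pi + 51 + 20*pi**2)/3) = -4*pi + 17 + 20*pi**2/3.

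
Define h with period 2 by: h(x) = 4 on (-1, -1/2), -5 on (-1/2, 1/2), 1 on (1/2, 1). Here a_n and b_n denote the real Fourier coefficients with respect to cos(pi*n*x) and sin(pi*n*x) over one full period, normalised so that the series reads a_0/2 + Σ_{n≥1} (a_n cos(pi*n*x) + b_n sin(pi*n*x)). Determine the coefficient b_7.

-3/(7*pi)

b_7 = ∫_{-1}^{1} h(x) sin(7*pi*x) dx.
Split the integral at the breakpoints.
Directly, an antiderivative of (4) sin(7*pi*x) is -4*cos(7*pi*x)/(7*pi); evaluating from -1 to -1/2: ∫_{-1}^{-1/2} (4) sin(7*pi*x) dx = (0) - (4/(7*pi)) = -4/(7*pi).
Directly, an antiderivative of (-5) sin(7*pi*x) is 5*cos(7*pi*x)/(7*pi); evaluating from -1/2 to 1/2: ∫_{-1/2}^{1/2} (-5) sin(7*pi*x) dx = (0) - (0) = 0.
Directly, an antiderivative of (1) sin(7*pi*x) is -cos(7*pi*x)/(7*pi); evaluating from 1/2 to 1: ∫_{1/2}^{1} (1) sin(7*pi*x) dx = (1/(7*pi)) - (0) = 1/(7*pi).
Summing the pieces gives b_7 = -3/(7*pi).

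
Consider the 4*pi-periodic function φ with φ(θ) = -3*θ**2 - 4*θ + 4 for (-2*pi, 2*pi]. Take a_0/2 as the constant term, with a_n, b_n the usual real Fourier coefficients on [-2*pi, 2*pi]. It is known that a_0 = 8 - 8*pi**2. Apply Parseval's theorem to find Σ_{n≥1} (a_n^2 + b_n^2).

128*pi**2*(5 + 3*pi**2)/15

Parseval: a_0^2/2 + Σ_{n≥1} (a_n^2+b_n^2) = (1/(2*pi)) ∫_{-2*pi}^{2*pi} φ(θ)^2 dθ = -64*pi**2/3 + 32 + 288*pi**4/5.
Subtract a_0^2/2 = 32*(1 - pi**2)**2: Σ (a_n^2+b_n^2) = 128*pi**2*(5 + 3*pi**2)/15.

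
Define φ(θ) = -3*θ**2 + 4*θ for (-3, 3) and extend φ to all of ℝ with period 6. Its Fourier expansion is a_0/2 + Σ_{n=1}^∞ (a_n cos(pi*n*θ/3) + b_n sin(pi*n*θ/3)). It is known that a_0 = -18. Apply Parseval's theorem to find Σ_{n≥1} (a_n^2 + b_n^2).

Parseval: a_0^2/2 + Σ_{n≥1} (a_n^2+b_n^2) = 1/3 ∫_{-3}^{3} φ(θ)^2 dθ = 1938/5.
Subtract a_0^2/2 = 162: Σ (a_n^2+b_n^2) = 1128/5.

1128/5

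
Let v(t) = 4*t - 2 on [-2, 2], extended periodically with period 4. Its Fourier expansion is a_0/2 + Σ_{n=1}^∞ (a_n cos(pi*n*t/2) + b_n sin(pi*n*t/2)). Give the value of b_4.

-4/pi

b_4 = 1/2 ∫_{-2}^{2} v(t) sin(2*pi*t) dt.
Integrating by parts (boundary term plus one more integral), an antiderivative of (4*t - 2) sin(2*pi*t) is -2*t*cos(2*pi*t)/pi + sin(2*pi*t)/pi**2 + cos(2*pi*t)/pi; evaluating from -2 to 2: ∫_{-2}^{2} (4*t - 2) sin(2*pi*t) dt = (-3/pi) - (5/pi) = -8/pi.
Hence b_4 = (1/2)·(-8/pi) = -4/pi.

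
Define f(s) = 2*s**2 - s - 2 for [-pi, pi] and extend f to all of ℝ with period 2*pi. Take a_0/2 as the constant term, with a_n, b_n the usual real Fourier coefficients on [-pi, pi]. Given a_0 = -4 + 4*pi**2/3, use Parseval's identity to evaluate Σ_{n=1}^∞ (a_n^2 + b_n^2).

2*pi**2*(15 + 16*pi**2)/45

Parseval: a_0^2/2 + Σ_{n≥1} (a_n^2+b_n^2) = 1/pi ∫_{-pi}^{pi} f(s)^2 ds = -14*pi**2/3 + 8 + 8*pi**4/5.
Subtract a_0^2/2 = 8*(3 - pi**2)**2/9: Σ (a_n^2+b_n^2) = 2*pi**2*(15 + 16*pi**2)/45.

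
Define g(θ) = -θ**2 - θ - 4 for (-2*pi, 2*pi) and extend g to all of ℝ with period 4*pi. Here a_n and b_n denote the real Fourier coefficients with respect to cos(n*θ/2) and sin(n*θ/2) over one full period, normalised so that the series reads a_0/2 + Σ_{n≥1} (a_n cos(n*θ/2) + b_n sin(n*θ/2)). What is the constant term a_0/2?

a_0 = (1/(2*pi)) ∫_{-2*pi}^{2*pi} g(θ) dθ = (1/(2*pi)) · (-16*pi*(3 + pi**2)/3) = -8*pi**2/3 - 8.
So the constant term a_0/2 = -4*pi**2/3 - 4.

-4*pi**2/3 - 4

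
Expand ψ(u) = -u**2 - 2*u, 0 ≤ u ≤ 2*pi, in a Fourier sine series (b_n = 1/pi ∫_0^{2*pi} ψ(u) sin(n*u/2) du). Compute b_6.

4/3 + 4*pi/3

b_6 = 1/pi ∫_0^{2*pi} (-u**2 - 2*u) sin(3*u) du.
Integrating by parts twice (tabular method), an antiderivative of (-u**2 - 2*u) sin(3*u) is u**2*cos(3*u)/3 - 2*u*sin(3*u)/9 + 2*u*cos(3*u)/3 - 2*sin(3*u)/9 - 2*cos(3*u)/27; evaluating from 0 to 2*pi: ∫_{0}^{2*pi} (-u**2 - 2*u) sin(3*u) du = (-2/27 + 4*pi/3 + 4*pi**2/3) - (-2/27) = 4*pi*(1 + pi)/3.
Hence b_6 = (1/pi)·(4*pi*(1 + pi)/3) = 4/3 + 4*pi/3.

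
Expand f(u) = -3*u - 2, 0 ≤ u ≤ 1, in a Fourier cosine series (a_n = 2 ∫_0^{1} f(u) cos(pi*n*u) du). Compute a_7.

a_7 = 2 ∫_0^{1} (-3*u - 2) cos(7*pi*u) du.
Integrating by parts (boundary term plus one more integral), an antiderivative of (-3*u - 2) cos(7*pi*u) is -3*u*sin(7*pi*u)/(7*pi) - 2*sin(7*pi*u)/(7*pi) - 3*cos(7*pi*u)/(49*pi**2); evaluating from 0 to 1: ∫_{0}^{1} (-3*u - 2) cos(7*pi*u) du = (3/(49*pi**2)) - (-3/(49*pi**2)) = 6/(49*pi**2).
Hence a_7 = 2·(6/(49*pi**2)) = 12/(49*pi**2).

12/(49*pi**2)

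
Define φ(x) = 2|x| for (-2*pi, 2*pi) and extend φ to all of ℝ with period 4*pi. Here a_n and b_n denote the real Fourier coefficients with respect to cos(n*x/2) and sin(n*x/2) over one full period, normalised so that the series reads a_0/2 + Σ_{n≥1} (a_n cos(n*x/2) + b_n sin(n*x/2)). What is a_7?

a_7 = (1/(2*pi)) ∫_{-2*pi}^{2*pi} φ(x) cos(7*x/2) dx.
φ is even and cos(7*x/2) is even, so the integrand is even and a_7 = 1/pi ∫_0^{2*pi} φ(x) cos(7*x/2) dx.
Integrating by parts (boundary term plus one more integral), an antiderivative of (2*x) cos(7*x/2) is 4*x*sin(7*x/2)/7 + 8*cos(7*x/2)/49; evaluating from 0 to 2*pi: ∫_{0}^{2*pi} (2*x) cos(7*x/2) dx = (-8/49) - (8/49) = -16/49.
Hence a_7 = (1/pi)·(-16/49) = -16/(49*pi).

-16/(49*pi)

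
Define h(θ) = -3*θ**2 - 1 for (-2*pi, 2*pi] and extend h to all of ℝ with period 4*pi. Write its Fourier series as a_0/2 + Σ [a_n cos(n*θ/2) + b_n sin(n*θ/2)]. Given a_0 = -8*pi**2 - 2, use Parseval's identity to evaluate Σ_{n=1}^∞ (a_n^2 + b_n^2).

128*pi**4/5

Parseval: a_0^2/2 + Σ_{n≥1} (a_n^2+b_n^2) = (1/(2*pi)) ∫_{-2*pi}^{2*pi} h(θ)^2 dθ = 2 + 16*pi**2 + 288*pi**4/5.
Subtract a_0^2/2 = 2*(1 + 4*pi**2)**2: Σ (a_n^2+b_n^2) = 128*pi**4/5.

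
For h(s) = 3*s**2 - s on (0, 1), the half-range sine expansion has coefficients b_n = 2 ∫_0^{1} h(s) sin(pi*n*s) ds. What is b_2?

b_2 = 2 ∫_0^{1} (3*s**2 - s) sin(2*pi*s) ds.
Integrating by parts twice (tabular method), an antiderivative of (3*s**2 - s) sin(2*pi*s) is -3*s**2*cos(2*pi*s)/(2*pi) + 3*s*sin(2*pi*s)/(2*pi**2) + s*cos(2*pi*s)/(2*pi) - sin(2*pi*s)/(4*pi**2) + 3*cos(2*pi*s)/(4*pi**3); evaluating from 0 to 1: ∫_{0}^{1} (3*s**2 - s) sin(2*pi*s) ds = ((3/4 - pi**2)/pi**3) - (3/(4*pi**3)) = -1/pi.
Hence b_2 = 2·(-1/pi) = -2/pi.

-2/pi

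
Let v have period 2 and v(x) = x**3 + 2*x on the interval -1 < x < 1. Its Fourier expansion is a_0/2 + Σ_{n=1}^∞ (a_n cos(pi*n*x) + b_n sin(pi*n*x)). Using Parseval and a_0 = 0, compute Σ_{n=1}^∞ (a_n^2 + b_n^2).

478/105

Parseval: a_0^2/2 + Σ_{n≥1} (a_n^2+b_n^2) = ∫_{-1}^{1} v(x)^2 dx = 478/105.
Subtract a_0^2/2 = 0: Σ (a_n^2+b_n^2) = 478/105.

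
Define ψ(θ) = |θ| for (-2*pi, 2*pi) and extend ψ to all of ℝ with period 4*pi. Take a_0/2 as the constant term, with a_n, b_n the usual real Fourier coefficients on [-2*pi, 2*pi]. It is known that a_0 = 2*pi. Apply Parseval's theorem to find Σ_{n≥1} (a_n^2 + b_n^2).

2*pi**2/3

Parseval: a_0^2/2 + Σ_{n≥1} (a_n^2+b_n^2) = (1/(2*pi)) ∫_{-2*pi}^{2*pi} ψ(θ)^2 dθ = 8*pi**2/3.
Subtract a_0^2/2 = 2*pi**2: Σ (a_n^2+b_n^2) = 2*pi**2/3.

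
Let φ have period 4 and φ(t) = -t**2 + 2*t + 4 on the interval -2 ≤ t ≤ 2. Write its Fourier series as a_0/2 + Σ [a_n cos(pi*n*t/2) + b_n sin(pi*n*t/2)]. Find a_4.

a_4 = 1/2 ∫_{-2}^{2} φ(t) cos(2*pi*t) dt.
Integrating by parts twice (tabular method), an antiderivative of (-t**2 + 2*t + 4) cos(2*pi*t) is -t**2*sin(2*pi*t)/(2*pi) + t*sin(2*pi*t)/pi - t*cos(2*pi*t)/(2*pi**2) + sin(2*pi*t)/(4*pi**3) + 2*sin(2*pi*t)/pi + cos(2*pi*t)/(2*pi**2); evaluating from -2 to 2: ∫_{-2}^{2} (-t**2 + 2*t + 4) cos(2*pi*t) dt = (-1/(2*pi**2)) - (3/(2*pi**2)) = -2/pi**2.
Hence a_4 = (1/2)·(-2/pi**2) = -1/pi**2.

-1/pi**2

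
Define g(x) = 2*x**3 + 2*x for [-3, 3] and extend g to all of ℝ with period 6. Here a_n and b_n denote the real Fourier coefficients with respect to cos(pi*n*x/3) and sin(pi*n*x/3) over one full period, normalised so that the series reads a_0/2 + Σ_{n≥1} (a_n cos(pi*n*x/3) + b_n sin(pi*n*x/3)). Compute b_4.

b_4 = 1/3 ∫_{-3}^{3} g(x) sin(4*pi*x/3) dx.
g is odd and sin(4*pi*x/3) is odd, so the integrand is even and b_4 = 2/3 ∫_0^{3} g(x) sin(4*pi*x/3) dx.
Integrating by parts three times (tabular method), an antiderivative of (2*x**3 + 2*x) sin(4*pi*x/3) is -3*x**3*cos(4*pi*x/3)/(2*pi) + 27*x**2*sin(4*pi*x/3)/(8*pi**2) - 3*x*cos(4*pi*x/3)/(2*pi) + 81*x*cos(4*pi*x/3)/(16*pi**3) - 243*sin(4*pi*x/3)/(64*pi**4) + 9*sin(4*pi*x/3)/(8*pi**2); evaluating from 0 to 3: ∫_{0}^{3} (2*x**3 + 2*x) sin(4*pi*x/3) dx = (-45/pi + 243/(16*pi**3)) - (0) = -45/pi + 243/(16*pi**3).
Hence b_4 = (2/3)·(-45/pi + 243/(16*pi**3)) = -30/pi + 81/(8*pi**3).

-30/pi + 81/(8*pi**3)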